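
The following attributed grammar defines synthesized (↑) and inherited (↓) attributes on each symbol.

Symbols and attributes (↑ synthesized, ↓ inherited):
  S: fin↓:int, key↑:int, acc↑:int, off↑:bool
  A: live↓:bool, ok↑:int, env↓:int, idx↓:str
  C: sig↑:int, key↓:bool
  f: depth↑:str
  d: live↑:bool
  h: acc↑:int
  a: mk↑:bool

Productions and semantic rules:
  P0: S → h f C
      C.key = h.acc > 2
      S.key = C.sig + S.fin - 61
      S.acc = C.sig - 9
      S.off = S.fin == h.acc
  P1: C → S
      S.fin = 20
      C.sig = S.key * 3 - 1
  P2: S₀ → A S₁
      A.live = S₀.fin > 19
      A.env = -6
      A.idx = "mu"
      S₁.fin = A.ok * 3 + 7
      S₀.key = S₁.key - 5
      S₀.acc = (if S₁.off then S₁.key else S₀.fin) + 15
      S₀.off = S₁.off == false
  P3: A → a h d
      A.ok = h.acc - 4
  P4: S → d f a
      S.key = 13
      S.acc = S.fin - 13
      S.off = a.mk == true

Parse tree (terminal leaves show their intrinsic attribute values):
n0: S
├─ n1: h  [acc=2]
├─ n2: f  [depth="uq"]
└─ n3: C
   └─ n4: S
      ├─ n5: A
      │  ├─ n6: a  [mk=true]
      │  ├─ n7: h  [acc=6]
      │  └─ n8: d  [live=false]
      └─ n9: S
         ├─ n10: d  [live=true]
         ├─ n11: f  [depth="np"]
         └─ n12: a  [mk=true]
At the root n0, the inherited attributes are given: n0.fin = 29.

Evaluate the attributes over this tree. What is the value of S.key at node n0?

-9

1. n0.fin = 29  [given at root]
2. n1.acc = 2  [terminal]
3. n2.depth = "uq"  [terminal]
4. n3.key = false  [h.acc > 2]
5. n4.fin = 20  [20]
6. n5.live = true  [S₀.fin > 19]
7. n5.env = -6  [-6]
8. n5.idx = "mu"  ["mu"]
9. n6.mk = true  [terminal]
10. n7.acc = 6  [terminal]
11. n8.live = false  [terminal]
12. n5.ok = 2  [h.acc - 4]
13. n9.fin = 13  [A.ok * 3 + 7]
14. n10.live = true  [terminal]
15. n11.depth = "np"  [terminal]
16. n12.mk = true  [terminal]
17. n9.key = 13  [13]
18. n9.acc = 0  [S.fin - 13]
19. n9.off = true  [a.mk == true]
20. n4.key = 8  [S₁.key - 5]
21. n4.acc = 28  [(if S₁.off then S₁.key else S₀.fin) + 15]
22. n4.off = false  [S₁.off == false]
23. n3.sig = 23  [S.key * 3 - 1]
24. n0.key = -9  [C.sig + S.fin - 61]
25. n0.acc = 14  [C.sig - 9]
26. n0.off = false  [S.fin == h.acc]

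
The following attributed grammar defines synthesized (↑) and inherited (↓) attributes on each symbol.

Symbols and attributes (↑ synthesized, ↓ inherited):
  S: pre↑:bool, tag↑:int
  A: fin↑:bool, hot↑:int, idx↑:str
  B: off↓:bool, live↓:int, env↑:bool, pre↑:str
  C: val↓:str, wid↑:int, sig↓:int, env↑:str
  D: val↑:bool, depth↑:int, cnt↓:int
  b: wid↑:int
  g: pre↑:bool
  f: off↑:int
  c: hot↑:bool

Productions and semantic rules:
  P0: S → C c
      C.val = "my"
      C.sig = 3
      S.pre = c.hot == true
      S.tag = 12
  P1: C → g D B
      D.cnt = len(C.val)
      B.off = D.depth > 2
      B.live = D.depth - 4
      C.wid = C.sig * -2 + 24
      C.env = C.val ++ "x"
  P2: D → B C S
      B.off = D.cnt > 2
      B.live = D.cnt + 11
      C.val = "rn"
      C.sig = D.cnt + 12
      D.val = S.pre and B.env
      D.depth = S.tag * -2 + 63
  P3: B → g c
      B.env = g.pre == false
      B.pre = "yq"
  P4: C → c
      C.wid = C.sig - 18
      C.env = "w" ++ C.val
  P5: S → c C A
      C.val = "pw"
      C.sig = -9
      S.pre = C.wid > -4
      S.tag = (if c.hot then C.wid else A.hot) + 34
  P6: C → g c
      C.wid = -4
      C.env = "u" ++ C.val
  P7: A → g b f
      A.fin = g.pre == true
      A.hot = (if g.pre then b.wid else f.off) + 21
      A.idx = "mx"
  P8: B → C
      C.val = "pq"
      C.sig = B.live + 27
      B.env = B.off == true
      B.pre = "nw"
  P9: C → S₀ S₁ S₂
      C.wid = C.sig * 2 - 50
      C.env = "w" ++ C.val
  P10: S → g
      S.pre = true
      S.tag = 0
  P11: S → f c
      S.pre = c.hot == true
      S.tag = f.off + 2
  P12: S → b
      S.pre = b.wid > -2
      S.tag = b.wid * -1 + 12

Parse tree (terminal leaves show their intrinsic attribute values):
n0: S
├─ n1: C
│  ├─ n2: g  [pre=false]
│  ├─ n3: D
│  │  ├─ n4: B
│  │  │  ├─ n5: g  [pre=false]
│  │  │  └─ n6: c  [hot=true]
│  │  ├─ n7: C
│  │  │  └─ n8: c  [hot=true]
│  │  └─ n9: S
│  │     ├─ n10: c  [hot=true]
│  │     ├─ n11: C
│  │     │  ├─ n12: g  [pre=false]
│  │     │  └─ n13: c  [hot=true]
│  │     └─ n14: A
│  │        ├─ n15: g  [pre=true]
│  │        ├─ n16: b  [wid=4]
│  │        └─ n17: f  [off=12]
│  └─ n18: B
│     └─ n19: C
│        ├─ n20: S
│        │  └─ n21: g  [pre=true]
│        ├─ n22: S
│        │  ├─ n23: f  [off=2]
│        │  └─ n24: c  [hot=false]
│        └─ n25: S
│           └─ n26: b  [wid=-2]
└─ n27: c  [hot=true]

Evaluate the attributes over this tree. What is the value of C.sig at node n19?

26

1. n1.val = "my"  ["my"]
2. n1.sig = 3  [3]
3. n2.pre = false  [terminal]
4. n3.cnt = 2  [len(C.val)]
5. n4.off = false  [D.cnt > 2]
6. n4.live = 13  [D.cnt + 11]
7. n5.pre = false  [terminal]
8. n6.hot = true  [terminal]
9. n4.env = true  [g.pre == false]
10. n4.pre = "yq"  ["yq"]
11. n7.val = "rn"  ["rn"]
12. n7.sig = 14  [D.cnt + 12]
13. n8.hot = true  [terminal]
14. n7.wid = -4  [C.sig - 18]
15. n7.env = "wrn"  ["w" ++ C.val]
16. n10.hot = true  [terminal]
17. n11.val = "pw"  ["pw"]
18. n11.sig = -9  [-9]
19. n12.pre = false  [terminal]
20. n13.hot = true  [terminal]
21. n11.wid = -4  [-4]
22. n11.env = "upw"  ["u" ++ C.val]
23. n15.pre = true  [terminal]
24. n16.wid = 4  [terminal]
25. n17.off = 12  [terminal]
26. n14.fin = true  [g.pre == true]
27. n14.hot = 25  [(if g.pre then b.wid else f.off) + 21]
28. n14.idx = "mx"  ["mx"]
29. n9.pre = false  [C.wid > -4]
30. n9.tag = 30  [(if c.hot then C.wid else A.hot) + 34]
31. n3.val = false  [S.pre and B.env]
32. n3.depth = 3  [S.tag * -2 + 63]
33. n18.off = true  [D.depth > 2]
34. n18.live = -1  [D.depth - 4]
35. n19.val = "pq"  ["pq"]
36. n19.sig = 26  [B.live + 27]
37. n21.pre = true  [terminal]
38. n20.pre = true  [true]
39. n20.tag = 0  [0]
40. n23.off = 2  [terminal]
41. n24.hot = false  [terminal]
42. n22.pre = false  [c.hot == true]
43. n22.tag = 4  [f.off + 2]
44. n26.wid = -2  [terminal]
45. n25.pre = false  [b.wid > -2]
46. n25.tag = 14  [b.wid * -1 + 12]
47. n19.wid = 2  [C.sig * 2 - 50]
48. n19.env = "wpq"  ["w" ++ C.val]
49. n18.env = true  [B.off == true]
50. n18.pre = "nw"  ["nw"]
51. n1.wid = 18  [C.sig * -2 + 24]
52. n1.env = "myx"  [C.val ++ "x"]
53. n27.hot = true  [terminal]
54. n0.pre = true  [c.hot == true]
55. n0.tag = 12  [12]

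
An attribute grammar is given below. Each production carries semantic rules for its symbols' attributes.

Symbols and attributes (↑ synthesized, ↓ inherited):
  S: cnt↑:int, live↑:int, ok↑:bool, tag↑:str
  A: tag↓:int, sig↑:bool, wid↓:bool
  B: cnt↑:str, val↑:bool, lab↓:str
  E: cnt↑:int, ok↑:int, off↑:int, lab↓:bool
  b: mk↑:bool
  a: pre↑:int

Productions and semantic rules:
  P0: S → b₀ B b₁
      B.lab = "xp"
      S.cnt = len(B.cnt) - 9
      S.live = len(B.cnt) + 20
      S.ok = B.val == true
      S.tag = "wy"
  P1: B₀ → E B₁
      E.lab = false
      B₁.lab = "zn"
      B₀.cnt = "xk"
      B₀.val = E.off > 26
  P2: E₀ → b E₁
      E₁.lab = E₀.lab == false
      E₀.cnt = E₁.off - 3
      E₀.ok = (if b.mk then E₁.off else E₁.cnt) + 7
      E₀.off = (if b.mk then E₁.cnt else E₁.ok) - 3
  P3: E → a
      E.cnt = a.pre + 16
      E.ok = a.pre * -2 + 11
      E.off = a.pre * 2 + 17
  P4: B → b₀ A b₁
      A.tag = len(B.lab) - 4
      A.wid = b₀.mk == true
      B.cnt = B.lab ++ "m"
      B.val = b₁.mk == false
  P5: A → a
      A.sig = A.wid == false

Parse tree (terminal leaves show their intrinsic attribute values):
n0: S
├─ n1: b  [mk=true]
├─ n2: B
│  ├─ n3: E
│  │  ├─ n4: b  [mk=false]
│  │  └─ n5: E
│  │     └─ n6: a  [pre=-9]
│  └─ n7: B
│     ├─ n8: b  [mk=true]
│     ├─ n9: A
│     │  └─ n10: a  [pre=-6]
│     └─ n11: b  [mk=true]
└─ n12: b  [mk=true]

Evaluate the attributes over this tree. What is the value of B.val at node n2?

1. n1.mk = true  [terminal]
2. n2.lab = "xp"  ["xp"]
3. n3.lab = false  [false]
4. n4.mk = false  [terminal]
5. n5.lab = true  [E₀.lab == false]
6. n6.pre = -9  [terminal]
7. n5.cnt = 7  [a.pre + 16]
8. n5.ok = 29  [a.pre * -2 + 11]
9. n5.off = -1  [a.pre * 2 + 17]
10. n3.cnt = -4  [E₁.off - 3]
11. n3.ok = 14  [(if b.mk then E₁.off else E₁.cnt) + 7]
12. n3.off = 26  [(if b.mk then E₁.cnt else E₁.ok) - 3]
13. n7.lab = "zn"  ["zn"]
14. n8.mk = true  [terminal]
15. n9.tag = -2  [len(B.lab) - 4]
16. n9.wid = true  [b₀.mk == true]
17. n10.pre = -6  [terminal]
18. n9.sig = false  [A.wid == false]
19. n11.mk = true  [terminal]
20. n7.cnt = "znm"  [B.lab ++ "m"]
21. n7.val = false  [b₁.mk == false]
22. n2.cnt = "xk"  ["xk"]
23. n2.val = false  [E.off > 26]
24. n12.mk = true  [terminal]
25. n0.cnt = -7  [len(B.cnt) - 9]
26. n0.live = 22  [len(B.cnt) + 20]
27. n0.ok = false  [B.val == true]
28. n0.tag = "wy"  ["wy"]

false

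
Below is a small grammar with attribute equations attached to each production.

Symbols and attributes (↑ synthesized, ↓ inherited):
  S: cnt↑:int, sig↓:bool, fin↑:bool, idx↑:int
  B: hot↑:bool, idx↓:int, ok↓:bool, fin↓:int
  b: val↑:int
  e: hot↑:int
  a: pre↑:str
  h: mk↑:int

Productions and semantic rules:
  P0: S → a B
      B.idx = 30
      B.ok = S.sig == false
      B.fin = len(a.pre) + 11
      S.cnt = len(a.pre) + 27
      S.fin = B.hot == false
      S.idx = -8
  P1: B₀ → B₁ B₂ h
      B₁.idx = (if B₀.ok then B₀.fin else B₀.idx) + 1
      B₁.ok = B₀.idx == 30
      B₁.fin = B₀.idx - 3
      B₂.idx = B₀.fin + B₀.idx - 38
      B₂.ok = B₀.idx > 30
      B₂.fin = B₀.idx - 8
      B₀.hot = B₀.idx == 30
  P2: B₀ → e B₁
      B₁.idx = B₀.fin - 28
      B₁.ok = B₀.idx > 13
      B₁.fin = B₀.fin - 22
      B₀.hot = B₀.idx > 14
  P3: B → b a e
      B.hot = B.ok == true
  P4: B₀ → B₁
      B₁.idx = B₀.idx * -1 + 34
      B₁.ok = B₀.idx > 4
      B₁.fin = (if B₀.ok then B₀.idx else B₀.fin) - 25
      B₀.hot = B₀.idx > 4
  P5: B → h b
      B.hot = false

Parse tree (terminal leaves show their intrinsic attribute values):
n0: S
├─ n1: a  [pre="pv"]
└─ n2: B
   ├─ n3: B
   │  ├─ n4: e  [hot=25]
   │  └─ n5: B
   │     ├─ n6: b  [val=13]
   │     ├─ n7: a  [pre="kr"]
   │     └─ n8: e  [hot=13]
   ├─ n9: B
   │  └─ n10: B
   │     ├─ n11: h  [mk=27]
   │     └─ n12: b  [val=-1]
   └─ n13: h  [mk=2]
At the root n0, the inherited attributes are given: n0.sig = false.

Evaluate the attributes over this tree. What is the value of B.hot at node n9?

true

1. n0.sig = false  [given at root]
2. n1.pre = "pv"  [terminal]
3. n2.idx = 30  [30]
4. n2.ok = true  [S.sig == false]
5. n2.fin = 13  [len(a.pre) + 11]
6. n3.idx = 14  [(if B₀.ok then B₀.fin else B₀.idx) + 1]
7. n3.ok = true  [B₀.idx == 30]
8. n3.fin = 27  [B₀.idx - 3]
9. n4.hot = 25  [terminal]
10. n5.idx = -1  [B₀.fin - 28]
11. n5.ok = true  [B₀.idx > 13]
12. n5.fin = 5  [B₀.fin - 22]
13. n6.val = 13  [terminal]
14. n7.pre = "kr"  [terminal]
15. n8.hot = 13  [terminal]
16. n5.hot = true  [B.ok == true]
17. n3.hot = false  [B₀.idx > 14]
18. n9.idx = 5  [B₀.fin + B₀.idx - 38]
19. n9.ok = false  [B₀.idx > 30]
20. n9.fin = 22  [B₀.idx - 8]
21. n10.idx = 29  [B₀.idx * -1 + 34]
22. n10.ok = true  [B₀.idx > 4]
23. n10.fin = -3  [(if B₀.ok then B₀.idx else B₀.fin) - 25]
24. n11.mk = 27  [terminal]
25. n12.val = -1  [terminal]
26. n10.hot = false  [false]
27. n9.hot = true  [B₀.idx > 4]
28. n13.mk = 2  [terminal]
29. n2.hot = true  [B₀.idx == 30]
30. n0.cnt = 29  [len(a.pre) + 27]
31. n0.fin = false  [B.hot == false]
32. n0.idx = -8  [-8]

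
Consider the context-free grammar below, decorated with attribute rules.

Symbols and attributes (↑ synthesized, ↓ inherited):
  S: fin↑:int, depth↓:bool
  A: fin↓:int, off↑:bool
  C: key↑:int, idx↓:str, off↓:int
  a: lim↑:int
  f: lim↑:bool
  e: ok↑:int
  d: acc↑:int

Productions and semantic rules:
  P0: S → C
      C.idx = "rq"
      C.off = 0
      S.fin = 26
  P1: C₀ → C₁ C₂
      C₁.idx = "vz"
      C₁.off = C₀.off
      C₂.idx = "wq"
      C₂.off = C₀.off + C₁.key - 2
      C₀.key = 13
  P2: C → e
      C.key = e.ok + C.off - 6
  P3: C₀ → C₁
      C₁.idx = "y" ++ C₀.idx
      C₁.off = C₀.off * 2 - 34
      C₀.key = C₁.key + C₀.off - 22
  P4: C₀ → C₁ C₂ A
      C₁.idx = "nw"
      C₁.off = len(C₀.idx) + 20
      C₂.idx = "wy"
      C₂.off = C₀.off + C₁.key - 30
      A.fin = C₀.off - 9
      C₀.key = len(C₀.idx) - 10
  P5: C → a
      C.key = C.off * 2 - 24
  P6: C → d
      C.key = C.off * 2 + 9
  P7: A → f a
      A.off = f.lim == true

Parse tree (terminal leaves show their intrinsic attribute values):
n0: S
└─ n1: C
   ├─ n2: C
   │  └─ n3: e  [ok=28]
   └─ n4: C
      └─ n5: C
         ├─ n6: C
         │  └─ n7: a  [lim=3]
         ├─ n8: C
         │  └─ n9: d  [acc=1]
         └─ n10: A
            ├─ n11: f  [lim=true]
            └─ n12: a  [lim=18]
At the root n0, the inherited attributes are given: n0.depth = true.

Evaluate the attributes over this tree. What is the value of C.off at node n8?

1. n0.depth = true  [given at root]
2. n1.idx = "rq"  ["rq"]
3. n1.off = 0  [0]
4. n2.idx = "vz"  ["vz"]
5. n2.off = 0  [C₀.off]
6. n3.ok = 28  [terminal]
7. n2.key = 22  [e.ok + C.off - 6]
8. n4.idx = "wq"  ["wq"]
9. n4.off = 20  [C₀.off + C₁.key - 2]
10. n5.idx = "ywq"  ["y" ++ C₀.idx]
11. n5.off = 6  [C₀.off * 2 - 34]
12. n6.idx = "nw"  ["nw"]
13. n6.off = 23  [len(C₀.idx) + 20]
14. n7.lim = 3  [terminal]
15. n6.key = 22  [C.off * 2 - 24]
16. n8.idx = "wy"  ["wy"]
17. n8.off = -2  [C₀.off + C₁.key - 30]
18. n9.acc = 1  [terminal]
19. n8.key = 5  [C.off * 2 + 9]
20. n10.fin = -3  [C₀.off - 9]
21. n11.lim = true  [terminal]
22. n12.lim = 18  [terminal]
23. n10.off = true  [f.lim == true]
24. n5.key = -7  [len(C₀.idx) - 10]
25. n4.key = -9  [C₁.key + C₀.off - 22]
26. n1.key = 13  [13]
27. n0.fin = 26  [26]

-2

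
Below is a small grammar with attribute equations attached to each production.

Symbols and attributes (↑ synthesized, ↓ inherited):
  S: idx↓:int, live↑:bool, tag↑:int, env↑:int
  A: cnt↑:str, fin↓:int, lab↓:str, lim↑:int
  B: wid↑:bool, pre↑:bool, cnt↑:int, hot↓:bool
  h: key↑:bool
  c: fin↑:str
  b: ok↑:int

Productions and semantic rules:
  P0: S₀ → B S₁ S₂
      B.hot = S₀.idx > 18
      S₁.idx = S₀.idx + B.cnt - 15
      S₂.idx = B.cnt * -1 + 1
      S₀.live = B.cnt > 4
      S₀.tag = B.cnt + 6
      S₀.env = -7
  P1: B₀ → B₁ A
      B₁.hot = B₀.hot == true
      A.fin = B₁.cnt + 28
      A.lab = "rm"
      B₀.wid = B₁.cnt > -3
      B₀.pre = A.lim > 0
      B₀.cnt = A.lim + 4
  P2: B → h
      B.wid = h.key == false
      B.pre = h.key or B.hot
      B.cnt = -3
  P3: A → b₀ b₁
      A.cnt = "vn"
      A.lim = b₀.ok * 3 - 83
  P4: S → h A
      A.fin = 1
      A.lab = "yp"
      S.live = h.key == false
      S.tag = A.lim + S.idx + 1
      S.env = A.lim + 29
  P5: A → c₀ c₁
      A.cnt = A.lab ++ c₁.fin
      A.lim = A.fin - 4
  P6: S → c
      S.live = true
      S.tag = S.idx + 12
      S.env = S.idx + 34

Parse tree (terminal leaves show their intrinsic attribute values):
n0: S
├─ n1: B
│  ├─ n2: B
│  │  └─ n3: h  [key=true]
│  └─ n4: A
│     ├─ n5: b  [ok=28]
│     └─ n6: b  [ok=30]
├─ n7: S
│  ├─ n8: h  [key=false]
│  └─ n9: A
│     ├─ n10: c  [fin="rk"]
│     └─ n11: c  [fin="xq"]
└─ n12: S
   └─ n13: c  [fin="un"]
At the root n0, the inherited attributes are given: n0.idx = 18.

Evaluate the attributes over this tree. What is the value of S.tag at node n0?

11

1. n0.idx = 18  [given at root]
2. n1.hot = false  [S₀.idx > 18]
3. n2.hot = false  [B₀.hot == true]
4. n3.key = true  [terminal]
5. n2.wid = false  [h.key == false]
6. n2.pre = true  [h.key or B.hot]
7. n2.cnt = -3  [-3]
8. n4.fin = 25  [B₁.cnt + 28]
9. n4.lab = "rm"  ["rm"]
10. n5.ok = 28  [terminal]
11. n6.ok = 30  [terminal]
12. n4.cnt = "vn"  ["vn"]
13. n4.lim = 1  [b₀.ok * 3 - 83]
14. n1.wid = false  [B₁.cnt > -3]
15. n1.pre = true  [A.lim > 0]
16. n1.cnt = 5  [A.lim + 4]
17. n7.idx = 8  [S₀.idx + B.cnt - 15]
18. n8.key = false  [terminal]
19. n9.fin = 1  [1]
20. n9.lab = "yp"  ["yp"]
21. n10.fin = "rk"  [terminal]
22. n11.fin = "xq"  [terminal]
23. n9.cnt = "ypxq"  [A.lab ++ c₁.fin]
24. n9.lim = -3  [A.fin - 4]
25. n7.live = true  [h.key == false]
26. n7.tag = 6  [A.lim + S.idx + 1]
27. n7.env = 26  [A.lim + 29]
28. n12.idx = -4  [B.cnt * -1 + 1]
29. n13.fin = "un"  [terminal]
30. n12.live = true  [true]
31. n12.tag = 8  [S.idx + 12]
32. n12.env = 30  [S.idx + 34]
33. n0.live = true  [B.cnt > 4]
34. n0.tag = 11  [B.cnt + 6]
35. n0.env = -7  [-7]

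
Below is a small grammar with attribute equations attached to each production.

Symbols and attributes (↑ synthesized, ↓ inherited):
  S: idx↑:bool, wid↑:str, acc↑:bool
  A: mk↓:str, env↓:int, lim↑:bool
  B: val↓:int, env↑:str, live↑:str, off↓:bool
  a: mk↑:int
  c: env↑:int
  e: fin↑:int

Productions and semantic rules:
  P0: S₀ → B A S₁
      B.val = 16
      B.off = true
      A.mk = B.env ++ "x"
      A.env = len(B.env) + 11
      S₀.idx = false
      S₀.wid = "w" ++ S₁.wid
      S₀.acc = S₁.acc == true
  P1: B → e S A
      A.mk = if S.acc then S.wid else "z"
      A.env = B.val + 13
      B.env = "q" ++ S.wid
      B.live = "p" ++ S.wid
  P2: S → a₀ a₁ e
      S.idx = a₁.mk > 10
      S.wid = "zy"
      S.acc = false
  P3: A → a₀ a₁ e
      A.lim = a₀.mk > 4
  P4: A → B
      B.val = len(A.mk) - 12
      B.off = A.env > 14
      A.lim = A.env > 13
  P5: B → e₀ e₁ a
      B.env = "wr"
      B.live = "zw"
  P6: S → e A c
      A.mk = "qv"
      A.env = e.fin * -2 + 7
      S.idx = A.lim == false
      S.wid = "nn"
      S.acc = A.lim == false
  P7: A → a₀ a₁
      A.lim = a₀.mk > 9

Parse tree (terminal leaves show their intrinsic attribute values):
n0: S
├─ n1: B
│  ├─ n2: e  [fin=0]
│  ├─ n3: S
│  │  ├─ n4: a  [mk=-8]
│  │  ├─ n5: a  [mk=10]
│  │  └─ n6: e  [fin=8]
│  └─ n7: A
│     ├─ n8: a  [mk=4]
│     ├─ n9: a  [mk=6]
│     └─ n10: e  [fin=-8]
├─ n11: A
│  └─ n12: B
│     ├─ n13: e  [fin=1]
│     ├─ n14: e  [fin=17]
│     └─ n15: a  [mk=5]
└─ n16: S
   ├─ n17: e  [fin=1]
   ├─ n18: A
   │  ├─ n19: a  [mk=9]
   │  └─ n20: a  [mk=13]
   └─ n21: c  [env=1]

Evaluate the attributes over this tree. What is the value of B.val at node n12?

1. n1.val = 16  [16]
2. n1.off = true  [true]
3. n2.fin = 0  [terminal]
4. n4.mk = -8  [terminal]
5. n5.mk = 10  [terminal]
6. n6.fin = 8  [terminal]
7. n3.idx = false  [a₁.mk > 10]
8. n3.wid = "zy"  ["zy"]
9. n3.acc = false  [false]
10. n7.mk = "z"  [if S.acc then S.wid else "z"]
11. n7.env = 29  [B.val + 13]
12. n8.mk = 4  [terminal]
13. n9.mk = 6  [terminal]
14. n10.fin = -8  [terminal]
15. n7.lim = false  [a₀.mk > 4]
16. n1.env = "qzy"  ["q" ++ S.wid]
17. n1.live = "pzy"  ["p" ++ S.wid]
18. n11.mk = "qzyx"  [B.env ++ "x"]
19. n11.env = 14  [len(B.env) + 11]
20. n12.val = -8  [len(A.mk) - 12]
21. n12.off = false  [A.env > 14]
22. n13.fin = 1  [terminal]
23. n14.fin = 17  [terminal]
24. n15.mk = 5  [terminal]
25. n12.env = "wr"  ["wr"]
26. n12.live = "zw"  ["zw"]
27. n11.lim = true  [A.env > 13]
28. n17.fin = 1  [terminal]
29. n18.mk = "qv"  ["qv"]
30. n18.env = 5  [e.fin * -2 + 7]
31. n19.mk = 9  [terminal]
32. n20.mk = 13  [terminal]
33. n18.lim = false  [a₀.mk > 9]
34. n21.env = 1  [terminal]
35. n16.idx = true  [A.lim == false]
36. n16.wid = "nn"  ["nn"]
37. n16.acc = true  [A.lim == false]
38. n0.idx = false  [false]
39. n0.wid = "wnn"  ["w" ++ S₁.wid]
40. n0.acc = true  [S₁.acc == true]

-8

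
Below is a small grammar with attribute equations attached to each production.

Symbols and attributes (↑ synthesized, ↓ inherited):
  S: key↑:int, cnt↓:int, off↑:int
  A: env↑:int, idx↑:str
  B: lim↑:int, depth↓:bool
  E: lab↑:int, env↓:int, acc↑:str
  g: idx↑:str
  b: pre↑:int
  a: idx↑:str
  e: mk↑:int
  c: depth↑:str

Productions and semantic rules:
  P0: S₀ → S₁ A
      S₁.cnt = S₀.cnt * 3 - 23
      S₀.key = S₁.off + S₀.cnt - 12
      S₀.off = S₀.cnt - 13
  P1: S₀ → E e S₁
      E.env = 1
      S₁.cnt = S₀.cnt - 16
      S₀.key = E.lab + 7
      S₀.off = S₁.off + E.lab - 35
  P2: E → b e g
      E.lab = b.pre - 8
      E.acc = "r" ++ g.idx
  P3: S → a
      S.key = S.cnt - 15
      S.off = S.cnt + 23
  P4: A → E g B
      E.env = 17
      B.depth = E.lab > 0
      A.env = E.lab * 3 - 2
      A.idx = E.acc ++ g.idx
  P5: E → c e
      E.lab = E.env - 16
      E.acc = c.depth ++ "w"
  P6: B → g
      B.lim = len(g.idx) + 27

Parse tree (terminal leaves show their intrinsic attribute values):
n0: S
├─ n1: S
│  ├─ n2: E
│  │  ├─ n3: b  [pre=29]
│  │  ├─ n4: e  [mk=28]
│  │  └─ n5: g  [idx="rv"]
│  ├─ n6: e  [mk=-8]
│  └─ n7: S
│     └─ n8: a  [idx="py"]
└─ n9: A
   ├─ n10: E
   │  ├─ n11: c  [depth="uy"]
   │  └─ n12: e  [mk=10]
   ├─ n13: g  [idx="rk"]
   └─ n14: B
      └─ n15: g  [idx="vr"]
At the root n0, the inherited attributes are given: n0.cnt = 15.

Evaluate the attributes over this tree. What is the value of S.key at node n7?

1. n0.cnt = 15  [given at root]
2. n1.cnt = 22  [S₀.cnt * 3 - 23]
3. n2.env = 1  [1]
4. n3.pre = 29  [terminal]
5. n4.mk = 28  [terminal]
6. n5.idx = "rv"  [terminal]
7. n2.lab = 21  [b.pre - 8]
8. n2.acc = "rrv"  ["r" ++ g.idx]
9. n6.mk = -8  [terminal]
10. n7.cnt = 6  [S₀.cnt - 16]
11. n8.idx = "py"  [terminal]
12. n7.key = -9  [S.cnt - 15]
13. n7.off = 29  [S.cnt + 23]
14. n1.key = 28  [E.lab + 7]
15. n1.off = 15  [S₁.off + E.lab - 35]
16. n10.env = 17  [17]
17. n11.depth = "uy"  [terminal]
18. n12.mk = 10  [terminal]
19. n10.lab = 1  [E.env - 16]
20. n10.acc = "uyw"  [c.depth ++ "w"]
21. n13.idx = "rk"  [terminal]
22. n14.depth = true  [E.lab > 0]
23. n15.idx = "vr"  [terminal]
24. n14.lim = 29  [len(g.idx) + 27]
25. n9.env = 1  [E.lab * 3 - 2]
26. n9.idx = "uywrk"  [E.acc ++ g.idx]
27. n0.key = 18  [S₁.off + S₀.cnt - 12]
28. n0.off = 2  [S₀.cnt - 13]

-9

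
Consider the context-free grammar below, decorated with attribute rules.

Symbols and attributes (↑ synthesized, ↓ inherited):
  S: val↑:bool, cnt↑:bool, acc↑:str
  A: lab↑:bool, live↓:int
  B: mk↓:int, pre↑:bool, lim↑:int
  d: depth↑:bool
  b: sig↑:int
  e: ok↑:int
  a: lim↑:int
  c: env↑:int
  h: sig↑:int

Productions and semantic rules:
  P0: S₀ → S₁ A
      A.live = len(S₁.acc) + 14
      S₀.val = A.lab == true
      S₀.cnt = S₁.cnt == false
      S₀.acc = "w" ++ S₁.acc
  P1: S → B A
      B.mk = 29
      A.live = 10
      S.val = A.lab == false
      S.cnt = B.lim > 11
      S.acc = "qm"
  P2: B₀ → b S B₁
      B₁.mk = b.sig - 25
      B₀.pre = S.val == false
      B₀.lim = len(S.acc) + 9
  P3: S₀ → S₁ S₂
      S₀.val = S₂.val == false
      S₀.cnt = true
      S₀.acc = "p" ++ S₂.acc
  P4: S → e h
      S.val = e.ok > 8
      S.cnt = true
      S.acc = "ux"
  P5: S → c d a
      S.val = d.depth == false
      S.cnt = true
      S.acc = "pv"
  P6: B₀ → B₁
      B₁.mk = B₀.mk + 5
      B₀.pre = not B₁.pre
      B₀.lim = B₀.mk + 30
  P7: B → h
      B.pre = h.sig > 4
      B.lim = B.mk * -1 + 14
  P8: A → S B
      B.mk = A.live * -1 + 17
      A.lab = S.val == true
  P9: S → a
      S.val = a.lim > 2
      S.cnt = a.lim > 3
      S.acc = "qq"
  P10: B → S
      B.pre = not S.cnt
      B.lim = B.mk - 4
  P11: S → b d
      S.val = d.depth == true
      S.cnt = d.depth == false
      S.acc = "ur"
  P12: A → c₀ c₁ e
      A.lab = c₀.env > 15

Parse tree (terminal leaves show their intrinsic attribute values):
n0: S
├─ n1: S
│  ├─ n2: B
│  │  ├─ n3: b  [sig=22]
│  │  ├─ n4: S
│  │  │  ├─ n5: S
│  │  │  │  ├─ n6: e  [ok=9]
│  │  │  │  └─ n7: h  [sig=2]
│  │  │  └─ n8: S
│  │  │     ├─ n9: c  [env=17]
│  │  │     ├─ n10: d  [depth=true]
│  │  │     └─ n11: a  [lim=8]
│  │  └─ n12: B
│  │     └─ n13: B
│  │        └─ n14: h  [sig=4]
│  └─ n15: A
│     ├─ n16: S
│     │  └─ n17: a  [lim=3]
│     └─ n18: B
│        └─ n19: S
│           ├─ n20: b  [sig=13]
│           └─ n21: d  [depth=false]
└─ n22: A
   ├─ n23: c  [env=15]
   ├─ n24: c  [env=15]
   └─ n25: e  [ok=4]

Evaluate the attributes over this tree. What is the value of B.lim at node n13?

12

1. n2.mk = 29  [29]
2. n3.sig = 22  [terminal]
3. n6.ok = 9  [terminal]
4. n7.sig = 2  [terminal]
5. n5.val = true  [e.ok > 8]
6. n5.cnt = true  [true]
7. n5.acc = "ux"  ["ux"]
8. n9.env = 17  [terminal]
9. n10.depth = true  [terminal]
10. n11.lim = 8  [terminal]
11. n8.val = false  [d.depth == false]
12. n8.cnt = true  [true]
13. n8.acc = "pv"  ["pv"]
14. n4.val = true  [S₂.val == false]
15. n4.cnt = true  [true]
16. n4.acc = "ppv"  ["p" ++ S₂.acc]
17. n12.mk = -3  [b.sig - 25]
18. n13.mk = 2  [B₀.mk + 5]
19. n14.sig = 4  [terminal]
20. n13.pre = false  [h.sig > 4]
21. n13.lim = 12  [B.mk * -1 + 14]
22. n12.pre = true  [not B₁.pre]
23. n12.lim = 27  [B₀.mk + 30]
24. n2.pre = false  [S.val == false]
25. n2.lim = 12  [len(S.acc) + 9]
26. n15.live = 10  [10]
27. n17.lim = 3  [terminal]
28. n16.val = true  [a.lim > 2]
29. n16.cnt = false  [a.lim > 3]
30. n16.acc = "qq"  ["qq"]
31. n18.mk = 7  [A.live * -1 + 17]
32. n20.sig = 13  [terminal]
33. n21.depth = false  [terminal]
34. n19.val = false  [d.depth == true]
35. n19.cnt = true  [d.depth == false]
36. n19.acc = "ur"  ["ur"]
37. n18.pre = false  [not S.cnt]
38. n18.lim = 3  [B.mk - 4]
39. n15.lab = true  [S.val == true]
40. n1.val = false  [A.lab == false]
41. n1.cnt = true  [B.lim > 11]
42. n1.acc = "qm"  ["qm"]
43. n22.live = 16  [len(S₁.acc) + 14]
44. n23.env = 15  [terminal]
45. n24.env = 15  [terminal]
46. n25.ok = 4  [terminal]
47. n22.lab = false  [c₀.env > 15]
48. n0.val = false  [A.lab == true]
49. n0.cnt = false  [S₁.cnt == false]
50. n0.acc = "wqm"  ["w" ++ S₁.acc]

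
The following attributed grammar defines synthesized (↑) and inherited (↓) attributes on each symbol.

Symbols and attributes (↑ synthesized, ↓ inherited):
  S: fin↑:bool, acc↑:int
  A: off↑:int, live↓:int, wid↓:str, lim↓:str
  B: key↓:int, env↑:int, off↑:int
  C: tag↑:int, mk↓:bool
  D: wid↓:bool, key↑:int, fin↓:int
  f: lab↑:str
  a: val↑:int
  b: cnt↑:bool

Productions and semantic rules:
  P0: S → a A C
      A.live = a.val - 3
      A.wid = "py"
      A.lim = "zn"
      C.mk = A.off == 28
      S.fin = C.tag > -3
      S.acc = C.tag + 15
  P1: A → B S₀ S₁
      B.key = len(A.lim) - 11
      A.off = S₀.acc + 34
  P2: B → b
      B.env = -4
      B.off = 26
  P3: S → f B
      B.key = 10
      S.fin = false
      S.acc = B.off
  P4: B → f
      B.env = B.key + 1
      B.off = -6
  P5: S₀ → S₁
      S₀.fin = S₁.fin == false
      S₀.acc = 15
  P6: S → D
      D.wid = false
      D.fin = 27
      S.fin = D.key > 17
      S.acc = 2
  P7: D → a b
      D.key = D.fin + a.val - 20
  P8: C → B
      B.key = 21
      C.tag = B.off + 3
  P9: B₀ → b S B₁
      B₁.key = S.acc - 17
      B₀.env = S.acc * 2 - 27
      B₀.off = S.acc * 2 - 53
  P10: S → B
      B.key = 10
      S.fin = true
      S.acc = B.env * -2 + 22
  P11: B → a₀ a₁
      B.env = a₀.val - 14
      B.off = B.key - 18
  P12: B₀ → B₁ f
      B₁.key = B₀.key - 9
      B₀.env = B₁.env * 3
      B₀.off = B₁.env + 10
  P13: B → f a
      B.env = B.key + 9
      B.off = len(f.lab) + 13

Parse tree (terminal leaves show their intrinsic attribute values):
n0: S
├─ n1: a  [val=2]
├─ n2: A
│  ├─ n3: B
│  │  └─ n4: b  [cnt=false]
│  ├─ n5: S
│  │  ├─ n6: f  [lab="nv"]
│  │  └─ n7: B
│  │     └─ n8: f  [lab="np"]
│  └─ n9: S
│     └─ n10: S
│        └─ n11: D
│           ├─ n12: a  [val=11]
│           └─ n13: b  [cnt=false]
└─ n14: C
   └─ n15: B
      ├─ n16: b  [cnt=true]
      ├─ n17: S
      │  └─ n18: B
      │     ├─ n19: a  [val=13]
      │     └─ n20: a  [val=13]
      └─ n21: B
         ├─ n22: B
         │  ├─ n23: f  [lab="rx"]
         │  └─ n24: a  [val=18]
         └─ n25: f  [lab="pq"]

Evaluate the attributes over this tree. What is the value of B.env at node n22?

7

1. n1.val = 2  [terminal]
2. n2.live = -1  [a.val - 3]
3. n2.wid = "py"  ["py"]
4. n2.lim = "zn"  ["zn"]
5. n3.key = -9  [len(A.lim) - 11]
6. n4.cnt = false  [terminal]
7. n3.env = -4  [-4]
8. n3.off = 26  [26]
9. n6.lab = "nv"  [terminal]
10. n7.key = 10  [10]
11. n8.lab = "np"  [terminal]
12. n7.env = 11  [B.key + 1]
13. n7.off = -6  [-6]
14. n5.fin = false  [false]
15. n5.acc = -6  [B.off]
16. n11.wid = false  [false]
17. n11.fin = 27  [27]
18. n12.val = 11  [terminal]
19. n13.cnt = false  [terminal]
20. n11.key = 18  [D.fin + a.val - 20]
21. n10.fin = true  [D.key > 17]
22. n10.acc = 2  [2]
23. n9.fin = false  [S₁.fin == false]
24. n9.acc = 15  [15]
25. n2.off = 28  [S₀.acc + 34]
26. n14.mk = true  [A.off == 28]
27. n15.key = 21  [21]
28. n16.cnt = true  [terminal]
29. n18.key = 10  [10]
30. n19.val = 13  [terminal]
31. n20.val = 13  [terminal]
32. n18.env = -1  [a₀.val - 14]
33. n18.off = -8  [B.key - 18]
34. n17.fin = true  [true]
35. n17.acc = 24  [B.env * -2 + 22]
36. n21.key = 7  [S.acc - 17]
37. n22.key = -2  [B₀.key - 9]
38. n23.lab = "rx"  [terminal]
39. n24.val = 18  [terminal]
40. n22.env = 7  [B.key + 9]
41. n22.off = 15  [len(f.lab) + 13]
42. n25.lab = "pq"  [terminal]
43. n21.env = 21  [B₁.env * 3]
44. n21.off = 17  [B₁.env + 10]
45. n15.env = 21  [S.acc * 2 - 27]
46. n15.off = -5  [S.acc * 2 - 53]
47. n14.tag = -2  [B.off + 3]
48. n0.fin = true  [C.tag > -3]
49. n0.acc = 13  [C.tag + 15]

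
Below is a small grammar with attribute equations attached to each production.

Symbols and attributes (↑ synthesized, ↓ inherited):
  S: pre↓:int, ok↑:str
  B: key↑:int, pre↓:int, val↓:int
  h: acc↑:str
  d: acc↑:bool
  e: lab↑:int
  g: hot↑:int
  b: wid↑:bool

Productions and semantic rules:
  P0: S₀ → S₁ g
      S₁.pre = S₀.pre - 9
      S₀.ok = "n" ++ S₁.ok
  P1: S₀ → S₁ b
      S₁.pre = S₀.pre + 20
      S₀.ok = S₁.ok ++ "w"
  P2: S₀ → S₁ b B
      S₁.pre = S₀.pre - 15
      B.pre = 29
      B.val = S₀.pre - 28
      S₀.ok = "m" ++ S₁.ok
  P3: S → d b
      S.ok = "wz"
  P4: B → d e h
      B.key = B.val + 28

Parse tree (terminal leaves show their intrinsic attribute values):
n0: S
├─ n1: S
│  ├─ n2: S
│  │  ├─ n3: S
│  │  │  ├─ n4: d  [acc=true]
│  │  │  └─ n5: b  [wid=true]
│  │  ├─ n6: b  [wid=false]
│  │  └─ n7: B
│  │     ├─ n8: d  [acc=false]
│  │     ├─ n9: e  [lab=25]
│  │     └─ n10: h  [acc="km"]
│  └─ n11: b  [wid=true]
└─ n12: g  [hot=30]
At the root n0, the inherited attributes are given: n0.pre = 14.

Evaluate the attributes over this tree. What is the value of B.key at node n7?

25

1. n0.pre = 14  [given at root]
2. n1.pre = 5  [S₀.pre - 9]
3. n2.pre = 25  [S₀.pre + 20]
4. n3.pre = 10  [S₀.pre - 15]
5. n4.acc = true  [terminal]
6. n5.wid = true  [terminal]
7. n3.ok = "wz"  ["wz"]
8. n6.wid = false  [terminal]
9. n7.pre = 29  [29]
10. n7.val = -3  [S₀.pre - 28]
11. n8.acc = false  [terminal]
12. n9.lab = 25  [terminal]
13. n10.acc = "km"  [terminal]
14. n7.key = 25  [B.val + 28]
15. n2.ok = "mwz"  ["m" ++ S₁.ok]
16. n11.wid = true  [terminal]
17. n1.ok = "mwzw"  [S₁.ok ++ "w"]
18. n12.hot = 30  [terminal]
19. n0.ok = "nmwzw"  ["n" ++ S₁.ok]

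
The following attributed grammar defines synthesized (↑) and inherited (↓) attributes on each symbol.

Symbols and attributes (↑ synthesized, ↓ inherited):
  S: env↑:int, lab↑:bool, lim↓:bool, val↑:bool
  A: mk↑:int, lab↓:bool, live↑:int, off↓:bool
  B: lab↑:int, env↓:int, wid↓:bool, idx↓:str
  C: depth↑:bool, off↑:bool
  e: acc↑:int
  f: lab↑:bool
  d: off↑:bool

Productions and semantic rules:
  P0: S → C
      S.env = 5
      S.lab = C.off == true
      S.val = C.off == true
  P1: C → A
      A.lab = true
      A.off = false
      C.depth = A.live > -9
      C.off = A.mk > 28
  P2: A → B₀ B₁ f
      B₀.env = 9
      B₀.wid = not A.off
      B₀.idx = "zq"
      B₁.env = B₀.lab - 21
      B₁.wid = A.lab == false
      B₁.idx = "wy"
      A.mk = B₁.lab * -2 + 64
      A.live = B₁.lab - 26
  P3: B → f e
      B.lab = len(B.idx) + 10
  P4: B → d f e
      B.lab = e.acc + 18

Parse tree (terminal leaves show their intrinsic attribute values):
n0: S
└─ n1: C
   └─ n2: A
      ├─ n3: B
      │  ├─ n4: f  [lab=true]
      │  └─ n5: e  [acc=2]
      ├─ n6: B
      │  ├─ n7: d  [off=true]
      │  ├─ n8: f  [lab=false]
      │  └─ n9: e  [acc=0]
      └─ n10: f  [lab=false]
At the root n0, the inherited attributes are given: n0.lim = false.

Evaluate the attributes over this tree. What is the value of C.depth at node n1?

true

1. n0.lim = false  [given at root]
2. n2.lab = true  [true]
3. n2.off = false  [false]
4. n3.env = 9  [9]
5. n3.wid = true  [not A.off]
6. n3.idx = "zq"  ["zq"]
7. n4.lab = true  [terminal]
8. n5.acc = 2  [terminal]
9. n3.lab = 12  [len(B.idx) + 10]
10. n6.env = -9  [B₀.lab - 21]
11. n6.wid = false  [A.lab == false]
12. n6.idx = "wy"  ["wy"]
13. n7.off = true  [terminal]
14. n8.lab = false  [terminal]
15. n9.acc = 0  [terminal]
16. n6.lab = 18  [e.acc + 18]
17. n10.lab = false  [terminal]
18. n2.mk = 28  [B₁.lab * -2 + 64]
19. n2.live = -8  [B₁.lab - 26]
20. n1.depth = true  [A.live > -9]
21. n1.off = false  [A.mk > 28]
22. n0.env = 5  [5]
23. n0.lab = false  [C.off == true]
24. n0.val = false  [C.off == true]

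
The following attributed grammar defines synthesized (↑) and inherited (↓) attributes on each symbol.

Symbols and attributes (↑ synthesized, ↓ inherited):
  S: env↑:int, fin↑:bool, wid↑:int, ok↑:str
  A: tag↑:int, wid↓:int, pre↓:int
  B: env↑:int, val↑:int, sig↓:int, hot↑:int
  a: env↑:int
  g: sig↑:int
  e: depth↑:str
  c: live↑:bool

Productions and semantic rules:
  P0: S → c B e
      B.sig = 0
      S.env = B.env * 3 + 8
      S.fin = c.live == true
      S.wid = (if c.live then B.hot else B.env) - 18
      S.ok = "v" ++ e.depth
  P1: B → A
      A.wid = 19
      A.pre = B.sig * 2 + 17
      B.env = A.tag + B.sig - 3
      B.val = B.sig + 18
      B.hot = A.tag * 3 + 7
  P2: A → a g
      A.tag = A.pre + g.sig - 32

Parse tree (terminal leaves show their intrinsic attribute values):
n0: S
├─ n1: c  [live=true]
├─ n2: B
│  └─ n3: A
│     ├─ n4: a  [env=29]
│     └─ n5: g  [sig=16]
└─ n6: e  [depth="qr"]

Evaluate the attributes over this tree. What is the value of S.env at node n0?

2

1. n1.live = true  [terminal]
2. n2.sig = 0  [0]
3. n3.wid = 19  [19]
4. n3.pre = 17  [B.sig * 2 + 17]
5. n4.env = 29  [terminal]
6. n5.sig = 16  [terminal]
7. n3.tag = 1  [A.pre + g.sig - 32]
8. n2.env = -2  [A.tag + B.sig - 3]
9. n2.val = 18  [B.sig + 18]
10. n2.hot = 10  [A.tag * 3 + 7]
11. n6.depth = "qr"  [terminal]
12. n0.env = 2  [B.env * 3 + 8]
13. n0.fin = true  [c.live == true]
14. n0.wid = -8  [(if c.live then B.hot else B.env) - 18]
15. n0.ok = "vqr"  ["v" ++ e.depth]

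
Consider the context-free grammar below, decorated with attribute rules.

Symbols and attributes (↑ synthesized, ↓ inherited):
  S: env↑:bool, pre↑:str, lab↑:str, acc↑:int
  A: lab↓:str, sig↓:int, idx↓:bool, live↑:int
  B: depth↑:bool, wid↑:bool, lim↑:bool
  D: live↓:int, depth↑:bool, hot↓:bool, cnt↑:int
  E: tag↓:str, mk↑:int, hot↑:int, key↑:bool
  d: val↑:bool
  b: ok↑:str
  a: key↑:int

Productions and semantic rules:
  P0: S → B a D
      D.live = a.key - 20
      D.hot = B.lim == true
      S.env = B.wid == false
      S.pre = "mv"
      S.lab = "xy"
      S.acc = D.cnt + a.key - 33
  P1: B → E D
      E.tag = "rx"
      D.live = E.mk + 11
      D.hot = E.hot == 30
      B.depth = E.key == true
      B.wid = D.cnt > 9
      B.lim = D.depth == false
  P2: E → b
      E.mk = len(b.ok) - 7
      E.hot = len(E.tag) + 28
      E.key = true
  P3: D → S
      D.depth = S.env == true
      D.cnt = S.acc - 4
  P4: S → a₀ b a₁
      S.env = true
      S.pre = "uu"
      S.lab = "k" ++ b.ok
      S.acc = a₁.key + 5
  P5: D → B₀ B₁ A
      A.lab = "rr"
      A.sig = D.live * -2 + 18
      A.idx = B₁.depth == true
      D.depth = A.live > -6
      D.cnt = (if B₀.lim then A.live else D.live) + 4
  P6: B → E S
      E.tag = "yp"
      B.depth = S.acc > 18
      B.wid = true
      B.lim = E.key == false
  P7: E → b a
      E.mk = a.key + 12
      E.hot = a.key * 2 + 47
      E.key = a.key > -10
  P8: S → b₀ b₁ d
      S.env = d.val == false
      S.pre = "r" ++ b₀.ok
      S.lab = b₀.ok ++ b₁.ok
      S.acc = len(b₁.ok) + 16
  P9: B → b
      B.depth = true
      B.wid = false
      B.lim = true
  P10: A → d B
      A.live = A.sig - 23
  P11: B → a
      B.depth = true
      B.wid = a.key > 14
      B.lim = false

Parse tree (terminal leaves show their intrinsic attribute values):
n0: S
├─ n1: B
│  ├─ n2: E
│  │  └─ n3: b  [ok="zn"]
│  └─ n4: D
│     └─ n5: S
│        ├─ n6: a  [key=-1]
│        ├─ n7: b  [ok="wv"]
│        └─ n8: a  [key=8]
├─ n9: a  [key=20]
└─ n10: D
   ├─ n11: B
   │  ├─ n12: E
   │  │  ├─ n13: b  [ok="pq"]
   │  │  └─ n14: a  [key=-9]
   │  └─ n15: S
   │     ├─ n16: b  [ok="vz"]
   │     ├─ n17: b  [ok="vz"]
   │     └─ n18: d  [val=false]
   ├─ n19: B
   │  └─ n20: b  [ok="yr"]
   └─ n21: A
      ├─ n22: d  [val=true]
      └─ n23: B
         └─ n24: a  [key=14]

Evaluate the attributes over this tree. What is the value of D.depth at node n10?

1. n2.tag = "rx"  ["rx"]
2. n3.ok = "zn"  [terminal]
3. n2.mk = -5  [len(b.ok) - 7]
4. n2.hot = 30  [len(E.tag) + 28]
5. n2.key = true  [true]
6. n4.live = 6  [E.mk + 11]
7. n4.hot = true  [E.hot == 30]
8. n6.key = -1  [terminal]
9. n7.ok = "wv"  [terminal]
10. n8.key = 8  [terminal]
11. n5.env = true  [true]
12. n5.pre = "uu"  ["uu"]
13. n5.lab = "kwv"  ["k" ++ b.ok]
14. n5.acc = 13  [a₁.key + 5]
15. n4.depth = true  [S.env == true]
16. n4.cnt = 9  [S.acc - 4]
17. n1.depth = true  [E.key == true]
18. n1.wid = false  [D.cnt > 9]
19. n1.lim = false  [D.depth == false]
20. n9.key = 20  [terminal]
21. n10.live = 0  [a.key - 20]
22. n10.hot = false  [B.lim == true]
23. n12.tag = "yp"  ["yp"]
24. n13.ok = "pq"  [terminal]
25. n14.key = -9  [terminal]
26. n12.mk = 3  [a.key + 12]
27. n12.hot = 29  [a.key * 2 + 47]
28. n12.key = true  [a.key > -10]
29. n16.ok = "vz"  [terminal]
30. n17.ok = "vz"  [terminal]
31. n18.val = false  [terminal]
32. n15.env = true  [d.val == false]
33. n15.pre = "rvz"  ["r" ++ b₀.ok]
34. n15.lab = "vzvz"  [b₀.ok ++ b₁.ok]
35. n15.acc = 18  [len(b₁.ok) + 16]
36. n11.depth = false  [S.acc > 18]
37. n11.wid = true  [true]
38. n11.lim = false  [E.key == false]
39. n20.ok = "yr"  [terminal]
40. n19.depth = true  [true]
41. n19.wid = false  [false]
42. n19.lim = true  [true]
43. n21.lab = "rr"  ["rr"]
44. n21.sig = 18  [D.live * -2 + 18]
45. n21.idx = true  [B₁.depth == true]
46. n22.val = true  [terminal]
47. n24.key = 14  [terminal]
48. n23.depth = true  [true]
49. n23.wid = false  [a.key > 14]
50. n23.lim = false  [false]
51. n21.live = -5  [A.sig - 23]
52. n10.depth = true  [A.live > -6]
53. n10.cnt = 4  [(if B₀.lim then A.live else D.live) + 4]
54. n0.env = true  [B.wid == false]
55. n0.pre = "mv"  ["mv"]
56. n0.lab = "xy"  ["xy"]
57. n0.acc = -9  [D.cnt + a.key - 33]

true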